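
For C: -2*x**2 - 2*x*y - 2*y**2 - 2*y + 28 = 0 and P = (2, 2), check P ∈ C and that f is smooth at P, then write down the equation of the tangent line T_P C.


Tangent line at P: -12*x - 14*y + 52 = 0.

Step 1: f(2, 2) = 0, so P lies on C.
Step 2: partial derivatives
  f_x(x, y) = -4*x - 2*y, f_y(x, y) = -2*x - 4*y - 2.
  f_x(P) = -12, f_y(P) = -14 (gradient nonzero, so P is smooth).
Step 3: tangent line at P: -12·(x − 2) + -14·(y − 2) = 0.
Expanding: -12*x - 14*y + 52 = 0.


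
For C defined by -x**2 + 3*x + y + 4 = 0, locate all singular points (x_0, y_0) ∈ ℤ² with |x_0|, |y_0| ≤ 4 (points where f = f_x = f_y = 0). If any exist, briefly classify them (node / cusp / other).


No singular points in the scanned grid; C is smooth there.

Compute partial derivatives:
  f_x = 3 - 2*x.
  f_y = 1.
f_y = 1 is a nonzero constant, so f_y never vanishes: no point (x, y) can satisfy f = f_x = f_y = 0. In particular no (x, y) ∈ {−4, ..., 4}² is singular; the curve is smooth.


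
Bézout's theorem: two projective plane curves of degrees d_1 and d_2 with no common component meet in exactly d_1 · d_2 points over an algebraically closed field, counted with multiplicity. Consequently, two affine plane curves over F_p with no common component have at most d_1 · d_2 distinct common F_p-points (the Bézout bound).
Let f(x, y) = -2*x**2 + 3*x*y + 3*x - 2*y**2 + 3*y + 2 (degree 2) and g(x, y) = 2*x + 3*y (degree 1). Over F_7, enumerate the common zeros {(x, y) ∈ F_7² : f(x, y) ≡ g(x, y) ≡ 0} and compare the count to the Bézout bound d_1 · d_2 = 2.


Common zeros: {(2, 1), (6, 3)}; count = 2; Bézout bound = 2.

deg(f) = 2, deg(g) = 1, so Bézout bound = 2.
Scan x ∈ F_7. For each x, list the y ∈ F_7 with f(x, y) ≡ 0 and those with g(x, y) ≡ 0 (mod 7); the common zeros in that column are the intersection.
  x = 0: f ≡ 0 at y ∈ {2, 3}; g ≡ 0 at y ∈ {0}; common: ∅.
  x = 1: f ≡ 0 at y ∈ {1, 2}; g ≡ 0 at y ∈ {4}; common: ∅.
  x = 2: f ≡ 0 at y ∈ {0, 1}; g ≡ 0 at y ∈ {1}; common: {1}.
  x = 3: f ≡ 0 at y ∈ {0, 6}; g ≡ 0 at y ∈ {5}; common: ∅.
  x = 4: f ≡ 0 at y ∈ {5, 6}; g ≡ 0 at y ∈ {2}; common: ∅.
  x = 5: f ≡ 0 at y ∈ {4, 5}; g ≡ 0 at y ∈ {6}; common: ∅.
  x = 6: f ≡ 0 at y ∈ {3, 4}; g ≡ 0 at y ∈ {3}; common: {3}.
Collecting: common zeros = {(2, 1), (6, 3)}, so the count is 2.
Comparison with the Bézout bound: 2 ≤ 2 = deg(f)·deg(g), as expected for curves with no common component (the bound is attained).


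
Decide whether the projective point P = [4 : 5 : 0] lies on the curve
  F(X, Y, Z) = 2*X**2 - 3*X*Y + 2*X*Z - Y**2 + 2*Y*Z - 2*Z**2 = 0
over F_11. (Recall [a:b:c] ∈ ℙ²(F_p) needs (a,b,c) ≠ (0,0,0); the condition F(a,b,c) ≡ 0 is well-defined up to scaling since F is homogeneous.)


F(4,5,0) ≡ 2 (mod 11); P is NOT on the curve.

Evaluate F(4, 5, 0) term-by-term (mod 11).
  2*X**2 ↦ 2·16·1·1 = 32
  -3*X*Y ↦ -3·4·5·1 = -60
  2*X*Z ↦ 2·4·1·0 = 0
  -Y**2 ↦ -1·1·25·1 = -25
  2*Y*Z ↦ 2·1·5·0 = 0
  -2*Z**2 ↦ -2·1·1·0 = 0
Sum: F(4, 5, 0) = (32) + (-60) + (0) + (-25) + (0) + (0) = -53.
Reducing mod 11: -53 ≡ 2 (mod 11).
Since F(a, b, c) ≡ 2 ≠ 0 (mod 11), P does NOT lie on the curve.


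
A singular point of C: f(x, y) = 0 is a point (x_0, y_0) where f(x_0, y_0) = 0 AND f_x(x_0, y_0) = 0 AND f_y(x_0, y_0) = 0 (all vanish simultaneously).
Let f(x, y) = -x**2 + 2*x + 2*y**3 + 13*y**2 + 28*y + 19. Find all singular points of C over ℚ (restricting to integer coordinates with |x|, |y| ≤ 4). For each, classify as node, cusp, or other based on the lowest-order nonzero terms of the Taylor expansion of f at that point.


Singular points: {(1, -2)}; classification: node.

Compute partial derivatives:
  f_x = 2 - 2*x.
  f_y = 6*y**2 + 26*y + 28.
Scan x_0 ∈ {−4, ..., 4}. For each x_0, f_y(x_0, y) is a polynomial in y; find its integer roots y ∈ {−4, ..., 4}, then test f_x and f at those candidates.
  x = -4: f_y(-4, y) = 6*y**2 + 26*y + 28; vanishes at y ∈ {-2}. (-4, -2): f_x = 10 ≠ 0.
  x = -3: f_y(-3, y) = 6*y**2 + 26*y + 28; vanishes at y ∈ {-2}. (-3, -2): f_x = 8 ≠ 0.
  x = -2: f_y(-2, y) = 6*y**2 + 26*y + 28; vanishes at y ∈ {-2}. (-2, -2): f_x = 6 ≠ 0.
  x = -1: f_y(-1, y) = 6*y**2 + 26*y + 28; vanishes at y ∈ {-2}. (-1, -2): f_x = 4 ≠ 0.
  x = 0: f_y(0, y) = 6*y**2 + 26*y + 28; vanishes at y ∈ {-2}. (0, -2): f_x = 2 ≠ 0.
  x = 1: f_y(1, y) = 6*y**2 + 26*y + 28; vanishes at y ∈ {-2}. (1, -2): f_x = 0, f = 0 — SINGULAR.
  x = 2: f_y(2, y) = 6*y**2 + 26*y + 28; vanishes at y ∈ {-2}. (2, -2): f_x = -2 ≠ 0.
  x = 3: f_y(3, y) = 6*y**2 + 26*y + 28; vanishes at y ∈ {-2}. (3, -2): f_x = -4 ≠ 0.
  x = 4: f_y(4, y) = 6*y**2 + 26*y + 28; vanishes at y ∈ {-2}. (4, -2): f_x = -6 ≠ 0.
Only singular point on the grid: (1, -2).
Classify: substitute x = 1 + u, y = -2 + v and expand: f = -u**2 + 2*v**3 + v**2.
No constant or linear terms (consistent with a singular point). Quadratic part: -u**2 + v**2. Cubic part: 2*v**3.
The quadratic part v**2 - u**2 = (v − u)(v + u) splits into two distinct linear factors, so there are two distinct tangent lines y − -2 = ±(x − 1) — this is a node (ordinary double point).
Classification: node.


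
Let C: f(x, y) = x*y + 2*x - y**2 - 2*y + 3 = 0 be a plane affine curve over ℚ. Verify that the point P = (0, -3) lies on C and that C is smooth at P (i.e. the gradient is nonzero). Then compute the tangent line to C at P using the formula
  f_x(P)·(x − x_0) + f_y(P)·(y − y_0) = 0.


Tangent line at P: -x + 4*y + 12 = 0.

Step 1: f(0, -3) = 0, so P lies on C.
Step 2: partial derivatives
  f_x(x, y) = y + 2, f_y(x, y) = x - 2*y - 2.
  f_x(P) = -1, f_y(P) = 4 (gradient nonzero, so P is smooth).
Step 3: tangent line at P: -1·(x − 0) + 4·(y − -3) = 0.
Expanding: -x + 4*y + 12 = 0.


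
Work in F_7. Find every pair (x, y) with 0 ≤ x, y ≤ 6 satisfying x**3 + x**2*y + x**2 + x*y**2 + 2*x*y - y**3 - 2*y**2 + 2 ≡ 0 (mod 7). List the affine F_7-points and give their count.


Affine F_7-points: {(0, 2), (2, 0), (2, 1), (2, 6), (5, 1), (6, 5)}; count = 6.

For each of the 49 pairs (x, y) ∈ F_7², evaluate f(x, y) mod 7. Record the zeros.
  x = 0: [0↦2, 1↦6, 2↦0, 3↦6, 4↦4, 5↦2, 6↦1]  zeros at y ∈ {2}
  x = 1: [0↦4, 1↦5, 2↦5, 3↦5, 4↦6, 5↦2, 6↦1]  zeros at y ∈ ∅
  x = 2: [0↦0, 1↦0, 2↦1, 3↦4, 4↦3, 5↦6, 6↦0]  zeros at y ∈ {0, 1, 6}
  x = 3: [0↦3, 1↦4, 2↦1, 3↦2, 4↦1, 5↦6, 6↦4]  zeros at y ∈ ∅
  x = 4: [0↦5, 1↦2, 2↦4, 3↦5, 4↦6, 5↦1, 6↦5]  zeros at y ∈ ∅
  x = 5: [0↦5, 1↦0, 2↦2, 3↦5, 4↦3, 5↦4, 6↦2]  zeros at y ∈ {1}
  x = 6: [0↦2, 1↦4, 2↦1, 3↦1, 4↦5, 5↦0, 6↦1]  zeros at y ∈ {5}
Collecting zeros: affine points = {(0, 2), (2, 0), (2, 1), (2, 6), (5, 1), (6, 5)}.
Total count |C(F_7)_aff| = 6.


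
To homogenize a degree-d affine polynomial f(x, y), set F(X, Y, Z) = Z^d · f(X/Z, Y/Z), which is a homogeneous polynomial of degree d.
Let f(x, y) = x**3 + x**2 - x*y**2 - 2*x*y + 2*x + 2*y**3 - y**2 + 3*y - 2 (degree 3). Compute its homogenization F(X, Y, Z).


F(X, Y, Z) = X**3 + X**2*Z - X*Y**2 - 2*X*Y*Z + 2*X*Z**2 + 2*Y**3 - Y**2*Z + 3*Y*Z**2 - 2*Z**3

deg(f) = 3.
Substitute x = X/Z, y = Y/Z into f, then multiply by Z^3.
  monomial 1·x^3·y^0 ↦ 1·X^3·Y^0·Z^0.
  monomial 1·x^2·y^0 ↦ 1·X^2·Y^0·Z^1.
  monomial -1·x^1·y^2 ↦ -1·X^1·Y^2·Z^0.
  monomial -2·x^1·y^1 ↦ -2·X^1·Y^1·Z^1.
  monomial 2·x^1·y^0 ↦ 2·X^1·Y^0·Z^2.
  monomial 2·x^0·y^3 ↦ 2·X^0·Y^3·Z^0.
  monomial -1·x^0·y^2 ↦ -1·X^0·Y^2·Z^1.
  monomial 3·x^0·y^1 ↦ 3·X^0·Y^1·Z^2.
  monomial -2·x^0·y^0 ↦ -2·X^0·Y^0·Z^3.
Collecting: F(X, Y, Z) = X**3 + X**2*Z - X*Y**2 - 2*X*Y*Z + 2*X*Z**2 + 2*Y**3 - Y**2*Z + 3*Y*Z**2 - 2*Z**3.


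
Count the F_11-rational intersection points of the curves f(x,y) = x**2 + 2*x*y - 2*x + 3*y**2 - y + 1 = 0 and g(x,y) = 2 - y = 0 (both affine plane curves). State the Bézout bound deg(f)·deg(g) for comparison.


Common zeros: {(0, 2), (9, 2)}; count = 2; Bézout bound = 2.

deg(f) = 2, deg(g) = 1, so Bézout bound = 2.
Scan x ∈ F_11. For each x, list the y ∈ F_11 with f(x, y) ≡ 0 and those with g(x, y) ≡ 0 (mod 11); the common zeros in that column are the intersection.
  x = 0: f ≡ 0 at y ∈ {2}; g ≡ 0 at y ∈ {2}; common: {2}.
  x = 1: f ≡ 0 at y ∈ {0, 7}; g ≡ 0 at y ∈ {2}; common: ∅.
  x = 2: f ≡ 0 at y ∈ ∅; g ≡ 0 at y ∈ {2}; common: ∅.
  x = 3: f ≡ 0 at y ∈ ∅; g ≡ 0 at y ∈ {2}; common: ∅.
  x = 4: f ≡ 0 at y ∈ ∅; g ≡ 0 at y ∈ {2}; common: ∅.
  x = 5: f ≡ 0 at y ∈ ∅; g ≡ 0 at y ∈ {2}; common: ∅.
  x = 6: f ≡ 0 at y ∈ ∅; g ≡ 0 at y ∈ {2}; common: ∅.
  x = 7: f ≡ 0 at y ∈ {5, 9}; g ≡ 0 at y ∈ {2}; common: ∅.
  x = 8: f ≡ 0 at y ∈ {3}; g ≡ 0 at y ∈ {2}; common: ∅.
  x = 9: f ≡ 0 at y ∈ {2, 7}; g ≡ 0 at y ∈ {2}; common: {2}.
  x = 10: f ≡ 0 at y ∈ {3, 9}; g ≡ 0 at y ∈ {2}; common: ∅.
Collecting: common zeros = {(0, 2), (9, 2)}, so the count is 2.
Comparison with the Bézout bound: 2 ≤ 2 = deg(f)·deg(g), as expected for curves with no common component (the bound is attained).


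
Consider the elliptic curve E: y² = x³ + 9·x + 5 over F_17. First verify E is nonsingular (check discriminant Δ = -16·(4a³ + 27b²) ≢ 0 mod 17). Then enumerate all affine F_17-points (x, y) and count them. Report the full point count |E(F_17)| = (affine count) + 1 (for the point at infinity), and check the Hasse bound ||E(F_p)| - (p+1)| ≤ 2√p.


Affine points = {(1, 7), (1, 10), (3, 5), (3, 12), (9, 4), (9, 13), (14, 6), (14, 11), (15, 8), (15, 9)}; affine count = 10; |E(F_17)| = 11.

Discriminant check: Δ ∝ 4a³ + 27b² = 4·9³ + 27·5² = 4·729 + 27·25 ≡ 4 (mod 17). Nonzero ⇒ E is nonsingular.
For each x ∈ F_17, compute rhs = x³ + 9·x + 5 mod 17, then count y ∈ F_17 with y² ≡ rhs.
  x = 0: rhs = 5, matching y values: none (0 points).
  x = 1: rhs = 15, matching y values: 7, 10 (2 points).
  x = 2: rhs = 14, matching y values: none (0 points).
  x = 3: rhs = 8, matching y values: 5, 12 (2 points).
  x = 4: rhs = 3, matching y values: none (0 points).
  x = 5: rhs = 5, matching y values: none (0 points).
  x = 6: rhs = 3, matching y values: none (0 points).
  x = 7: rhs = 3, matching y values: none (0 points).
  x = 8: rhs = 11, matching y values: none (0 points).
  x = 9: rhs = 16, matching y values: 4, 13 (2 points).
  x = 10: rhs = 7, matching y values: none (0 points).
  x = 11: rhs = 7, matching y values: none (0 points).
  x = 12: rhs = 5, matching y values: none (0 points).
  x = 13: rhs = 7, matching y values: none (0 points).
  x = 14: rhs = 2, matching y values: 6, 11 (2 points).
  x = 15: rhs = 13, matching y values: 8, 9 (2 points).
  x = 16: rhs = 12, matching y values: none (0 points).
Total affine count: 10.
Full point count |E(F_17)| = 10 + 1 = 11.
Hasse bound: |11 − (17+1)| = |-7| = 7 ≤ 2√17 ≈ 8.2462 ✓.


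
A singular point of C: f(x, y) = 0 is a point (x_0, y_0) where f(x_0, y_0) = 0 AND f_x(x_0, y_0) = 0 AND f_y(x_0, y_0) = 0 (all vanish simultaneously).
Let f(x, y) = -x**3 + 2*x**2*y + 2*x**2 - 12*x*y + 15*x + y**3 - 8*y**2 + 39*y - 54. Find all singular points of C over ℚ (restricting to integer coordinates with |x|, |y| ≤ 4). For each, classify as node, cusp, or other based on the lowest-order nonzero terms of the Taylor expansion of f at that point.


Singular points: {(3, 3)}; classification: node.

Compute partial derivatives:
  f_x = -3*x**2 + 4*x*y + 4*x - 12*y + 15.
  f_y = 2*x**2 - 12*x + 3*y**2 - 16*y + 39.
Scan x_0 ∈ {−4, ..., 4}. For each x_0, f_y(x_0, y) is a polynomial in y; find its integer roots y ∈ {−4, ..., 4}, then test f_x and f at those candidates.
  x = -4: f_y(-4, y) = 3*y**2 - 16*y + 119; no integer root y with |y| ≤ 4.
  x = -3: f_y(-3, y) = 3*y**2 - 16*y + 93; no integer root y with |y| ≤ 4.
  x = -2: f_y(-2, y) = 3*y**2 - 16*y + 71; no integer root y with |y| ≤ 4.
  x = -1: f_y(-1, y) = 3*y**2 - 16*y + 53; no integer root y with |y| ≤ 4.
  x = 0: f_y(0, y) = 3*y**2 - 16*y + 39; no integer root y with |y| ≤ 4.
  x = 1: f_y(1, y) = 3*y**2 - 16*y + 29; no integer root y with |y| ≤ 4.
  x = 2: f_y(2, y) = 3*y**2 - 16*y + 23; no integer root y with |y| ≤ 4.
  x = 3: f_y(3, y) = 3*y**2 - 16*y + 21; vanishes at y ∈ {3}. (3, 3): f_x = 0, f = 0 — SINGULAR.
  x = 4: f_y(4, y) = 3*y**2 - 16*y + 23; no integer root y with |y| ≤ 4.
Only singular point on the grid: (3, 3).
Classify: substitute x = 3 + u, y = 3 + v and expand: f = -u**3 + 2*u**2*v - u**2 + v**3 + v**2.
No constant or linear terms (consistent with a singular point). Quadratic part: -u**2 + v**2. Cubic part: -u**3 + 2*u**2*v + v**3.
The quadratic part v**2 - u**2 = (v − u)(v + u) splits into two distinct linear factors, so there are two distinct tangent lines y − 3 = ±(x − 3) — this is a node (ordinary double point).
Classification: node.


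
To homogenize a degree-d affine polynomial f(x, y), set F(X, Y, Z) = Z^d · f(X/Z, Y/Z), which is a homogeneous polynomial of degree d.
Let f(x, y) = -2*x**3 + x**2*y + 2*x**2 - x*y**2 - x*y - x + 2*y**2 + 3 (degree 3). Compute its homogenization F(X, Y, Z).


F(X, Y, Z) = -2*X**3 + X**2*Y + 2*X**2*Z - X*Y**2 - X*Y*Z - X*Z**2 + 2*Y**2*Z + 3*Z**3

deg(f) = 3.
Substitute x = X/Z, y = Y/Z into f, then multiply by Z^3.
  monomial -2·x^3·y^0 ↦ -2·X^3·Y^0·Z^0.
  monomial 1·x^2·y^1 ↦ 1·X^2·Y^1·Z^0.
  monomial 2·x^2·y^0 ↦ 2·X^2·Y^0·Z^1.
  monomial -1·x^1·y^2 ↦ -1·X^1·Y^2·Z^0.
  monomial -1·x^1·y^1 ↦ -1·X^1·Y^1·Z^1.
  monomial -1·x^1·y^0 ↦ -1·X^1·Y^0·Z^2.
  monomial 2·x^0·y^2 ↦ 2·X^0·Y^2·Z^1.
  monomial 3·x^0·y^0 ↦ 3·X^0·Y^0·Z^3.
Collecting: F(X, Y, Z) = -2*X**3 + X**2*Y + 2*X**2*Z - X*Y**2 - X*Y*Z - X*Z**2 + 2*Y**2*Z + 3*Z**3.


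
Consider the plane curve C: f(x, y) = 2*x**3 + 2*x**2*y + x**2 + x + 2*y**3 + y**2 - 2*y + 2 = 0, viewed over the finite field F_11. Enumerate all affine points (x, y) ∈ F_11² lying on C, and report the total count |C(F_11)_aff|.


Affine F_11-points: {(2, 1), (2, 6), (2, 9), (5, 7), (6, 6), (10, 0), (10, 5)}; count = 7.

For each of the 121 pairs (x, y) ∈ F_11², evaluate f(x, y) mod 11. Record the zeros.
  x = 0: [0↦2, 1↦3, 2↦7, 3↦4, 4↦6, 5↦3, 6↦7, 7↦8, 8↦7, 9↦5, 10↦3]  zeros at y ∈ ∅
  x = 1: [0↦6, 1↦9, 2↦4, 3↦3, 4↦7, 5↦6, 6↦1, 7↦4, 8↦5, 9↦5, 10↦5]  zeros at y ∈ ∅
  x = 2: [0↦2, 1↦0, 2↦1, 3↦6, 4↦5, 5↦10, 6↦0, 7↦9, 8↦5, 9↦0, 10↦6]  zeros at y ∈ {1, 6, 9}
  x = 3: [0↦2, 1↦10, 2↦10, 3↦3, 4↦1, 5↦5, 6↦5, 7↦2, 8↦8, 9↦2, 10↦7]  zeros at y ∈ ∅
  x = 4: [0↦7, 1↦7, 2↦10, 3↦6, 4↦7, 5↦3, 6↦6, 7↦6, 8↦4, 9↦1, 10↦9]  zeros at y ∈ ∅
  x = 5: [0↦7, 1↦3, 2↦2, 3↦5, 4↦2, 5↦5, 6↦4, 7↦0, 8↦5, 9↦9, 10↦2]  zeros at y ∈ {7}
  x = 6: [0↦3, 1↦10, 2↦9, 3↦1, 4↦9, 5↦1, 6↦0, 7↦7, 8↦1, 9↦5, 10↦9]  zeros at y ∈ {6}
  x = 7: [0↦7, 1↦7, 2↦10, 3↦6, 4↦7, 5↦3, 6↦6, 7↦6, 8↦4, 9↦1, 10↦9]  zeros at y ∈ ∅
  x = 8: [0↦9, 1↦6, 2↦6, 3↦10, 4↦8, 5↦1, 6↦1, 7↦9, 8↦4, 9↦9, 10↦3]  zeros at y ∈ ∅
  x = 9: [0↦10, 1↦8, 2↦9, 3↦3, 4↦2, 5↦7, 6↦8, 7↦6, 8↦2, 9↦8, 10↦3]  zeros at y ∈ ∅
  x = 10: [0↦0, 1↦3, 2↦9, 3↦8, 4↦1, 5↦0, 6↦6, 7↦9, 8↦10, 9↦10, 10↦10]  zeros at y ∈ {0, 5}
Collecting zeros: affine points = {(2, 1), (2, 6), (2, 9), (5, 7), (6, 6), (10, 0), (10, 5)}.
Total count |C(F_11)_aff| = 7.


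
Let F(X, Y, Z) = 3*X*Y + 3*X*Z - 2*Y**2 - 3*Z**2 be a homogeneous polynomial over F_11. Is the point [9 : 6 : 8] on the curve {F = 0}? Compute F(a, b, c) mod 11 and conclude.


F(9,6,8) ≡ 4 (mod 11); P is NOT on the curve.

Evaluate F(9, 6, 8) term-by-term (mod 11).
  3*X*Y ↦ 3·9·6·1 = 162
  3*X*Z ↦ 3·9·1·8 = 216
  -2*Y**2 ↦ -2·1·36·1 = -72
  -3*Z**2 ↦ -3·1·1·64 = -192
Sum: F(9, 6, 8) = (162) + (216) + (-72) + (-192) = 114.
Reducing mod 11: 114 ≡ 4 (mod 11).
Since F(a, b, c) ≡ 4 ≠ 0 (mod 11), P does NOT lie on the curve.


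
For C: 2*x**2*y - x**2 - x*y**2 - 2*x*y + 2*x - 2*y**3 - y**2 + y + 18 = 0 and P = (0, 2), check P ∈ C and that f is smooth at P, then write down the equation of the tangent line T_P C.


Tangent line at P: -6*x - 27*y + 54 = 0.

Step 1: f(0, 2) = 0, so P lies on C.
Step 2: partial derivatives
  f_x(x, y) = 4*x*y - 2*x - y**2 - 2*y + 2, f_y(x, y) = 2*x**2 - 2*x*y - 2*x - 6*y**2 - 2*y + 1.
  f_x(P) = -6, f_y(P) = -27 (gradient nonzero, so P is smooth).
Step 3: tangent line at P: -6·(x − 0) + -27·(y − 2) = 0.
Expanding: -6*x - 27*y + 54 = 0.


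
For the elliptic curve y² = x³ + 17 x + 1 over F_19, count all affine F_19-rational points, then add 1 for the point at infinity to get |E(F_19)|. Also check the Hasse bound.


Affine points = {(0, 1), (0, 18), (1, 0), (2, 9), (2, 10), (4, 0), (7, 8), (7, 11), (9, 3), (9, 16), (13, 5), (13, 14), (14, 0), (17, 4), (17, 15)}; affine count = 15; |E(F_19)| = 16.

Discriminant check: Δ ∝ 4a³ + 27b² = 4·17³ + 27·1² = 4·4913 + 27·1 ≡ 14 (mod 19). Nonzero ⇒ E is nonsingular.
For each x ∈ F_19, compute rhs = x³ + 17·x + 1 mod 19, then count y ∈ F_19 with y² ≡ rhs.
  x = 0: rhs = 1, matching y values: 1, 18 (2 points).
  x = 1: rhs = 0, matching y values: 0 (1 points).
  x = 2: rhs = 5, matching y values: 9, 10 (2 points).
  x = 3: rhs = 3, matching y values: none (0 points).
  x = 4: rhs = 0, matching y values: 0 (1 points).
  x = 5: rhs = 2, matching y values: none (0 points).
  x = 6: rhs = 15, matching y values: none (0 points).
  x = 7: rhs = 7, matching y values: 8, 11 (2 points).
  x = 8: rhs = 3, matching y values: none (0 points).
  x = 9: rhs = 9, matching y values: 3, 16 (2 points).
  x = 10: rhs = 12, matching y values: none (0 points).
  x = 11: rhs = 18, matching y values: none (0 points).
  x = 12: rhs = 14, matching y values: none (0 points).
  x = 13: rhs = 6, matching y values: 5, 14 (2 points).
  x = 14: rhs = 0, matching y values: 0 (1 points).
  x = 15: rhs = 2, matching y values: none (0 points).
  x = 16: rhs = 18, matching y values: none (0 points).
  x = 17: rhs = 16, matching y values: 4, 15 (2 points).
  x = 18: rhs = 2, matching y values: none (0 points).
Total affine count: 15.
Full point count |E(F_19)| = 15 + 1 = 16.
Hasse bound: |16 − (19+1)| = |-4| = 4 ≤ 2√19 ≈ 8.7178 ✓.


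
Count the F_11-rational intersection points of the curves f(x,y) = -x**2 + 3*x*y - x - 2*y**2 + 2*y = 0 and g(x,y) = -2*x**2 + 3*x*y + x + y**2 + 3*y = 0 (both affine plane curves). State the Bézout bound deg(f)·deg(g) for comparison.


Common zeros: {(0, 0), (5, 6), (7, 8), (10, 5)}; count = 4; Bézout bound = 4.

deg(f) = 2, deg(g) = 2, so Bézout bound = 4.
Scan x ∈ F_11. For each x, list the y ∈ F_11 with f(x, y) ≡ 0 and those with g(x, y) ≡ 0 (mod 11); the common zeros in that column are the intersection.
  x = 0: f ≡ 0 at y ∈ {0, 1}; g ≡ 0 at y ∈ {0, 8}; common: {0}.
  x = 1: f ≡ 0 at y ∈ {2, 6}; g ≡ 0 at y ∈ ∅; common: ∅.
  x = 2: f ≡ 0 at y ∈ {1, 3}; g ≡ 0 at y ∈ ∅; common: ∅.
  x = 3: f ≡ 0 at y ∈ {4, 7}; g ≡ 0 at y ∈ ∅; common: ∅.
  x = 4: f ≡ 0 at y ∈ {2, 5}; g ≡ 0 at y ∈ ∅; common: ∅.
  x = 5: f ≡ 0 at y ∈ {6, 8}; g ≡ 0 at y ∈ {6, 9}; common: {6}.
  x = 6: f ≡ 0 at y ∈ {3, 7}; g ≡ 0 at y ∈ {0, 1}; common: ∅.
  x = 7: f ≡ 0 at y ∈ {8, 9}; g ≡ 0 at y ∈ {1, 8}; common: {8}.
  x = 8: f ≡ 0 at y ∈ {4, 9}; g ≡ 0 at y ∈ ∅; common: ∅.
  x = 9: f ≡ 0 at y ∈ {10}; g ≡ 0 at y ∈ {5, 9}; common: ∅.
  x = 10: f ≡ 0 at y ∈ {0, 5}; g ≡ 0 at y ∈ {5, 6}; common: {5}.
Collecting: common zeros = {(0, 0), (5, 6), (7, 8), (10, 5)}, so the count is 4.
Comparison with the Bézout bound: 4 ≤ 4 = deg(f)·deg(g), as expected for curves with no common component (the bound is attained).


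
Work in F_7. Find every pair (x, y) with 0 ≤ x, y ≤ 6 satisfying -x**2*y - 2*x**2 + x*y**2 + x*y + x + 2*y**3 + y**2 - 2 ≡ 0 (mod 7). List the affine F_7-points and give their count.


Affine F_7-points: {(0, 5), (1, 2), (4, 1), (6, 2)}; count = 4.

For each of the 49 pairs (x, y) ∈ F_7², evaluate f(x, y) mod 7. Record the zeros.
  x = 0: [0↦5, 1↦1, 2↦4, 3↦5, 4↦2, 5↦0, 6↦4]  zeros at y ∈ {5}
  x = 1: [0↦4, 1↦1, 2↦0, 3↦6, 4↦3, 5↦3, 6↦4]  zeros at y ∈ {2}
  x = 2: [0↦6, 1↦2, 2↦2, 3↦4, 4↦6, 5↦6, 6↦2]  zeros at y ∈ ∅
  x = 3: [0↦4, 1↦4, 2↦3, 3↦6, 4↦4, 5↦2, 6↦5]  zeros at y ∈ ∅
  x = 4: [0↦5, 1↦0, 2↦3, 3↦5, 4↦4, 5↦5, 6↦6]  zeros at y ∈ {1}
  x = 5: [0↦2, 1↦4, 2↦2, 3↦1, 4↦6, 5↦1, 6↦5]  zeros at y ∈ ∅
  x = 6: [0↦2, 1↦2, 2↦0, 3↦1, 4↦3, 5↦4, 6↦2]  zeros at y ∈ {2}
Collecting zeros: affine points = {(0, 5), (1, 2), (4, 1), (6, 2)}.
Total count |C(F_7)_aff| = 4.


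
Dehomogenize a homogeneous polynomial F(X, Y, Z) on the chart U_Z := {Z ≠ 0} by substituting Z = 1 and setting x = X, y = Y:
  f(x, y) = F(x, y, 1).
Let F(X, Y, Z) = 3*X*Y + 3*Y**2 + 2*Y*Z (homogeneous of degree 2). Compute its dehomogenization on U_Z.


f(x, y) = 3*x*y + 3*y**2 + 2*y

On U_Z we set Z = 1. Each monomial c·X^i·Y^j·Z^k in F becomes c·x^i·y^j·1^k = c·x^i·y^j.
Substituting Z = 1: F(X, Y, 1) = 3*x*y + 3*y**2 + 2*y.
Note: deg(f) ≤ deg(F) = 2; strict inequality happens when F is divisible by Z (lost terms).


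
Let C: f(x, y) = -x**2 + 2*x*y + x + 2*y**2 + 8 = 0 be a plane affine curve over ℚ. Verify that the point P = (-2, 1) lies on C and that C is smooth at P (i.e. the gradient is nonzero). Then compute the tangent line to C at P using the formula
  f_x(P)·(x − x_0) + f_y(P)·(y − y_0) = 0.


Tangent line at P: 7*x + 14 = 0.

Step 1: f(-2, 1) = 0, so P lies on C.
Step 2: partial derivatives
  f_x(x, y) = -2*x + 2*y + 1, f_y(x, y) = 2*x + 4*y.
  f_x(P) = 7, f_y(P) = 0 (gradient nonzero, so P is smooth).
Step 3: tangent line at P: 7·(x − -2) + 0·(y − 1) = 0.
Expanding: 7*x + 14 = 0.


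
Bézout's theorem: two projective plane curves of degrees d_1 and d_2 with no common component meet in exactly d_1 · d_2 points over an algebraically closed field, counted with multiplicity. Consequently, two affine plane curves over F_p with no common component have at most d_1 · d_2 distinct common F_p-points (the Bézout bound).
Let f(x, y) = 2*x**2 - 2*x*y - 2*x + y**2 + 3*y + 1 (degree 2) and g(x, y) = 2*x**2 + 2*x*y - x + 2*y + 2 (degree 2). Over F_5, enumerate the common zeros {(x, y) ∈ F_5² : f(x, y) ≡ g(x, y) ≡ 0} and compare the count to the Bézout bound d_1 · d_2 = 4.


Common zeros: {(4, 0)}; count = 1; Bézout bound = 4.

deg(f) = 2, deg(g) = 2, so Bézout bound = 4.
Scan x ∈ F_5. For each x, list the y ∈ F_5 with f(x, y) ≡ 0 and those with g(x, y) ≡ 0 (mod 5); the common zeros in that column are the intersection.
  x = 0: f ≡ 0 at y ∈ {1}; g ≡ 0 at y ∈ {4}; common: ∅.
  x = 1: f ≡ 0 at y ∈ ∅; g ≡ 0 at y ∈ {3}; common: ∅.
  x = 2: f ≡ 0 at y ∈ {0, 1}; g ≡ 0 at y ∈ {2}; common: ∅.
  x = 3: f ≡ 0 at y ∈ ∅; g ≡ 0 at y ∈ {1}; common: ∅.
  x = 4: f ≡ 0 at y ∈ {0}; g ≡ 0 at y ∈ {0, 1, 2, 3, 4}; common: {0}.
Collecting: common zeros = {(4, 0)}, so the count is 1.
Comparison with the Bézout bound: 1 ≤ 4 = deg(f)·deg(g), as expected for curves with no common component (the affine F_5-count falls short of the bound because intersections may lie at infinity, over extension fields, or carry multiplicity).


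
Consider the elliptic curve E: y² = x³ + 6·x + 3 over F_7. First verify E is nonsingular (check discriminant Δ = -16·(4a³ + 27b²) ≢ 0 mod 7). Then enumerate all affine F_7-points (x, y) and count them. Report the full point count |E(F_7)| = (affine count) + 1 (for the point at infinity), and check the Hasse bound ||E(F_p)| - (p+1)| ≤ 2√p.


Affine points = {(2, 3), (2, 4), (4, 0), (5, 2), (5, 5)}; affine count = 5; |E(F_7)| = 6.

Discriminant check: Δ ∝ 4a³ + 27b² = 4·6³ + 27·3² = 4·216 + 27·9 ≡ 1 (mod 7). Nonzero ⇒ E is nonsingular.
For each x ∈ F_7, compute rhs = x³ + 6·x + 3 mod 7, then count y ∈ F_7 with y² ≡ rhs.
  x = 0: rhs = 3, matching y values: none (0 points).
  x = 1: rhs = 3, matching y values: none (0 points).
  x = 2: rhs = 2, matching y values: 3, 4 (2 points).
  x = 3: rhs = 6, matching y values: none (0 points).
  x = 4: rhs = 0, matching y values: 0 (1 points).
  x = 5: rhs = 4, matching y values: 2, 5 (2 points).
  x = 6: rhs = 3, matching y values: none (0 points).
Total affine count: 5.
Full point count |E(F_7)| = 5 + 1 = 6.
Hasse bound: |6 − (7+1)| = |-2| = 2 ≤ 2√7 ≈ 5.2915 ✓.


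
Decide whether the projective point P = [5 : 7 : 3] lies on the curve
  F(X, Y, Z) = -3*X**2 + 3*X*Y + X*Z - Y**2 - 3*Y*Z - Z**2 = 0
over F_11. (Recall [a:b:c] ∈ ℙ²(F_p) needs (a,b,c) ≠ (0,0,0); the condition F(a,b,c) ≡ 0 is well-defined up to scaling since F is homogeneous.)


F(5,7,3) ≡ 1 (mod 11); P is NOT on the curve.

Evaluate F(5, 7, 3) term-by-term (mod 11).
  -3*X**2 ↦ -3·25·1·1 = -75
  3*X*Y ↦ 3·5·7·1 = 105
  X*Z ↦ 1·5·1·3 = 15
  -Y**2 ↦ -1·1·49·1 = -49
  -3*Y*Z ↦ -3·1·7·3 = -63
  -Z**2 ↦ -1·1·1·9 = -9
Sum: F(5, 7, 3) = (-75) + (105) + (15) + (-49) + (-63) + (-9) = -76.
Reducing mod 11: -76 ≡ 1 (mod 11).
Since F(a, b, c) ≡ 1 ≠ 0 (mod 11), P does NOT lie on the curve.


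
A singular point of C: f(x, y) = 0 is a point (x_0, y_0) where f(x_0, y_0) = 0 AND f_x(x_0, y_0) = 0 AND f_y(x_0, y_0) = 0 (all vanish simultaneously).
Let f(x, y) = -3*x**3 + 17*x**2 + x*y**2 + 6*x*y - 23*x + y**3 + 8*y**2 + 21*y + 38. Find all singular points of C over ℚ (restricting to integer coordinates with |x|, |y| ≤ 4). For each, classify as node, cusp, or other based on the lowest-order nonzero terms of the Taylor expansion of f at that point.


Singular points: {(2, -3)}; classification: node.

Compute partial derivatives:
  f_x = -9*x**2 + 34*x + y**2 + 6*y - 23.
  f_y = 2*x*y + 6*x + 3*y**2 + 16*y + 21.
Scan x_0 ∈ {−4, ..., 4}. For each x_0, f_y(x_0, y) is a polynomial in y; find its integer roots y ∈ {−4, ..., 4}, then test f_x and f at those candidates.
  x = -4: f_y(-4, y) = 3*y**2 + 8*y - 3; vanishes at y ∈ {-3}. (-4, -3): f_x = -312 ≠ 0.
  x = -3: f_y(-3, y) = 3*y**2 + 10*y + 3; vanishes at y ∈ {-3}. (-3, -3): f_x = -215 ≠ 0.
  x = -2: f_y(-2, y) = 3*y**2 + 12*y + 9; vanishes at y ∈ {-3, -1}. (-2, -3): f_x = -136 ≠ 0; (-2, -1): f_x = -132 ≠ 0.
  x = -1: f_y(-1, y) = 3*y**2 + 14*y + 15; vanishes at y ∈ {-3}. (-1, -3): f_x = -75 ≠ 0.
  x = 0: f_y(0, y) = 3*y**2 + 16*y + 21; vanishes at y ∈ {-3}. (0, -3): f_x = -32 ≠ 0.
  x = 1: f_y(1, y) = 3*y**2 + 18*y + 27; vanishes at y ∈ {-3}. (1, -3): f_x = -7 ≠ 0.
  x = 2: f_y(2, y) = 3*y**2 + 20*y + 33; vanishes at y ∈ {-3}. (2, -3): f_x = 0, f = 0 — SINGULAR.
  x = 3: f_y(3, y) = 3*y**2 + 22*y + 39; vanishes at y ∈ {-3}. (3, -3): f_x = -11 ≠ 0.
  x = 4: f_y(4, y) = 3*y**2 + 24*y + 45; vanishes at y ∈ {-3}. (4, -3): f_x = -40 ≠ 0.
Only singular point on the grid: (2, -3).
Classify: substitute x = 2 + u, y = -3 + v and expand: f = -3*u**3 - u**2 + u*v**2 + v**3 + v**2.
No constant or linear terms (consistent with a singular point). Quadratic part: -u**2 + v**2. Cubic part: -3*u**3 + u*v**2 + v**3.
The quadratic part v**2 - u**2 = (v − u)(v + u) splits into two distinct linear factors, so there are two distinct tangent lines y − -3 = ±(x − 2) — this is a node (ordinary double point).
Classification: node.


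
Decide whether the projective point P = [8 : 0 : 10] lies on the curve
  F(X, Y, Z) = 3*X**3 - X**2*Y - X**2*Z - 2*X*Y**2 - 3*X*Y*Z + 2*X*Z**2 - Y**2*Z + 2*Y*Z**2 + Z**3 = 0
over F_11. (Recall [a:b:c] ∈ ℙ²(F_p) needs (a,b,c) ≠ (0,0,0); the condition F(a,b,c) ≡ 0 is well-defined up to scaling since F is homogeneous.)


F(8,0,10) ≡ 9 (mod 11); P is NOT on the curve.

Evaluate F(8, 0, 10) term-by-term (mod 11).
  3*X**3 ↦ 3·512·1·1 = 1536
  -X**2*Y ↦ -1·64·0·1 = 0
  -X**2*Z ↦ -1·64·1·10 = -640
  -2*X*Y**2 ↦ -2·8·0·1 = 0
  -3*X*Y*Z ↦ -3·8·0·10 = 0
  2*X*Z**2 ↦ 2·8·1·100 = 1600
  -Y**2*Z ↦ -1·1·0·10 = 0
  2*Y*Z**2 ↦ 2·1·0·100 = 0
  Z**3 ↦ 1·1·1·1000 = 1000
Sum: F(8, 0, 10) = (1536) + (0) + (-640) + (0) + (0) + (1600) + (0) + (0) + (1000) = 3496.
Reducing mod 11: 3496 ≡ 9 (mod 11).
Since F(a, b, c) ≡ 9 ≠ 0 (mod 11), P does NOT lie on the curve.


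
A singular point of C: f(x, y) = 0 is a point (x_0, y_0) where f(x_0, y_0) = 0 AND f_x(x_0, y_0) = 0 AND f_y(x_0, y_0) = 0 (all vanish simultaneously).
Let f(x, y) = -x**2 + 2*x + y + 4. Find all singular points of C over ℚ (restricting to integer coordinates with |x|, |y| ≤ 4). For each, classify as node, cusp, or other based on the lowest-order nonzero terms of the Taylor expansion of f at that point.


No singular points in the scanned grid; C is smooth there.

Compute partial derivatives:
  f_x = 2 - 2*x.
  f_y = 1.
f_y = 1 is a nonzero constant, so f_y never vanishes: no point (x, y) can satisfy f = f_x = f_y = 0. In particular no (x, y) ∈ {−4, ..., 4}² is singular; the curve is smooth.


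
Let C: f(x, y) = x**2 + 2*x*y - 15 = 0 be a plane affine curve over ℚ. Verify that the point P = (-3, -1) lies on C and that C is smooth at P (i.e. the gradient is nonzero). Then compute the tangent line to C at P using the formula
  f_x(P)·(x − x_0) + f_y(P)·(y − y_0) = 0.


Tangent line at P: -8*x - 6*y - 30 = 0.

Step 1: f(-3, -1) = 0, so P lies on C.
Step 2: partial derivatives
  f_x(x, y) = 2*x + 2*y, f_y(x, y) = 2*x.
  f_x(P) = -8, f_y(P) = -6 (gradient nonzero, so P is smooth).
Step 3: tangent line at P: -8·(x − -3) + -6·(y − -1) = 0.
Expanding: -8*x - 6*y - 30 = 0.


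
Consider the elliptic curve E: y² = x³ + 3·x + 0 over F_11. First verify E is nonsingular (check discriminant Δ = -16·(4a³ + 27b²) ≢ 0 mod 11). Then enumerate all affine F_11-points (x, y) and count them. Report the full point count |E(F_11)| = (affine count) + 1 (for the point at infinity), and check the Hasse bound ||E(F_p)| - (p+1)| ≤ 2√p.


Affine points = {(0, 0), (1, 2), (1, 9), (2, 5), (2, 6), (3, 5), (3, 6), (6, 5), (6, 6), (7, 1), (7, 10)}; affine count = 11; |E(F_11)| = 12.

Discriminant check: Δ ∝ 4a³ + 27b² = 4·3³ + 27·0² = 4·27 + 27·0 ≡ 9 (mod 11). Nonzero ⇒ E is nonsingular.
For each x ∈ F_11, compute rhs = x³ + 3·x + 0 mod 11, then count y ∈ F_11 with y² ≡ rhs.
  x = 0: rhs = 0, matching y values: 0 (1 points).
  x = 1: rhs = 4, matching y values: 2, 9 (2 points).
  x = 2: rhs = 3, matching y values: 5, 6 (2 points).
  x = 3: rhs = 3, matching y values: 5, 6 (2 points).
  x = 4: rhs = 10, matching y values: none (0 points).
  x = 5: rhs = 8, matching y values: none (0 points).
  x = 6: rhs = 3, matching y values: 5, 6 (2 points).
  x = 7: rhs = 1, matching y values: 1, 10 (2 points).
  x = 8: rhs = 8, matching y values: none (0 points).
  x = 9: rhs = 8, matching y values: none (0 points).
  x = 10: rhs = 7, matching y values: none (0 points).
Total affine count: 11.
Full point count |E(F_11)| = 11 + 1 = 12.
Hasse bound: |12 − (11+1)| = |0| = 0 ≤ 2√11 ≈ 6.6332 ✓.


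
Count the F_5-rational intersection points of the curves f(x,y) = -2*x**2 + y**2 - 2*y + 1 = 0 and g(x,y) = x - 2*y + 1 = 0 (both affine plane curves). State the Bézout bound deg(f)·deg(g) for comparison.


Common zeros: ∅; count = 0; Bézout bound = 2.

deg(f) = 2, deg(g) = 1, so Bézout bound = 2.
Scan x ∈ F_5. For each x, list the y ∈ F_5 with f(x, y) ≡ 0 and those with g(x, y) ≡ 0 (mod 5); the common zeros in that column are the intersection.
  x = 0: f ≡ 0 at y ∈ {1}; g ≡ 0 at y ∈ {3}; common: ∅.
  x = 1: f ≡ 0 at y ∈ ∅; g ≡ 0 at y ∈ {1}; common: ∅.
  x = 2: f ≡ 0 at y ∈ ∅; g ≡ 0 at y ∈ {4}; common: ∅.
  x = 3: f ≡ 0 at y ∈ ∅; g ≡ 0 at y ∈ {2}; common: ∅.
  x = 4: f ≡ 0 at y ∈ ∅; g ≡ 0 at y ∈ {0}; common: ∅.
Collecting: common zeros = ∅, so the count is 0.
Comparison with the Bézout bound: 0 ≤ 2 = deg(f)·deg(g), as expected for curves with no common component (the affine F_5-count falls short of the bound because intersections may lie at infinity, over extension fields, or carry multiplicity).


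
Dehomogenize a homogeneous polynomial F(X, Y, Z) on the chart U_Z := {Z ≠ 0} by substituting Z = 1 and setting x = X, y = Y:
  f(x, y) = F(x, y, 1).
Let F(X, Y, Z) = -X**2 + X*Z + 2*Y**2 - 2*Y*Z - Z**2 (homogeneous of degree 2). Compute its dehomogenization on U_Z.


f(x, y) = -x**2 + x + 2*y**2 - 2*y - 1

On U_Z we set Z = 1. Each monomial c·X^i·Y^j·Z^k in F becomes c·x^i·y^j·1^k = c·x^i·y^j.
Substituting Z = 1: F(X, Y, 1) = -x**2 + x + 2*y**2 - 2*y - 1.
Note: deg(f) ≤ deg(F) = 2; strict inequality happens when F is divisible by Z (lost terms).


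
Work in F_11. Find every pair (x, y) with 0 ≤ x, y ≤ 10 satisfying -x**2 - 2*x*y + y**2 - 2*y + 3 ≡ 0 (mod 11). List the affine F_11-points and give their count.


Affine F_11-points: {(0, 4), (0, 9), (3, 4), (4, 1), (4, 9), (5, 0), (5, 1), (6, 0), (6, 3), (7, 8), (10, 3), (10, 8)}; count = 12.

For each of the 121 pairs (x, y) ∈ F_11², evaluate f(x, y) mod 11. Record the zeros.
  x = 0: [0↦3, 1↦2, 2↦3, 3↦6, 4↦0, 5↦7, 6↦5, 7↦5, 8↦7, 9↦0, 10↦6]  zeros at y ∈ {4, 9}
  x = 1: [0↦2, 1↦10, 2↦9, 3↦10, 4↦2, 5↦7, 6↦3, 7↦1, 8↦1, 9↦3, 10↦7]  zeros at y ∈ ∅
  x = 2: [0↦10, 1↦5, 2↦2, 3↦1, 4↦2, 5↦5, 6↦10, 7↦6, 8↦4, 9↦4, 10↦6]  zeros at y ∈ ∅
  x = 3: [0↦5, 1↦9, 2↦4, 3↦1, 4↦0, 5↦1, 6↦4, 7↦9, 8↦5, 9↦3, 10↦3]  zeros at y ∈ {4}
  x = 4: [0↦9, 1↦0, 2↦4, 3↦10, 4↦7, 5↦6, 6↦7, 7↦10, 8↦4, 9↦0, 10↦9]  zeros at y ∈ {1, 9}
  x = 5: [0↦0, 1↦0, 2↦2, 3↦6, 4↦1, 5↦9, 6↦8, 7↦9, 8↦1, 9↦6, 10↦2]  zeros at y ∈ {0, 1}
  x = 6: [0↦0, 1↦9, 2↦9, 3↦0, 4↦4, 5↦10, 6↦7, 7↦6, 8↦7, 9↦10, 10↦4]  zeros at y ∈ {0, 3}
  x = 7: [0↦9, 1↦5, 2↦3, 3↦3, 4↦5, 5↦9, 6↦4, 7↦1, 8↦0, 9↦1, 10↦4]  zeros at y ∈ {8}
  x = 8: [0↦5, 1↦10, 2↦6, 3↦4, 4↦4, 5↦6, 6↦10, 7↦5, 8↦2, 9↦1, 10↦2]  zeros at y ∈ ∅
  x = 9: [0↦10, 1↦2, 2↦7, 3↦3, 4↦1, 5↦1, 6↦3, 7↦7, 8↦2, 9↦10, 10↦9]  zeros at y ∈ ∅
  x = 10: [0↦2, 1↦3, 2↦6, 3↦0, 4↦7, 5↦5, 6↦5, 7↦7, 8↦0, 9↦6, 10↦3]  zeros at y ∈ {3, 8}
Collecting zeros: affine points = {(0, 4), (0, 9), (3, 4), (4, 1), (4, 9), (5, 0), (5, 1), (6, 0), (6, 3), (7, 8), (10, 3), (10, 8)}.
Total count |C(F_11)_aff| = 12.


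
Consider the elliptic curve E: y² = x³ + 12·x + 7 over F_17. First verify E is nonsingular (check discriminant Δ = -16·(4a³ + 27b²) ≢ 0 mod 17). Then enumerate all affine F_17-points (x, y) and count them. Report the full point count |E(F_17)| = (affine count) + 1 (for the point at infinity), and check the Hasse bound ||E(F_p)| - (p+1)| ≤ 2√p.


Affine points = {(3, 6), (3, 11), (4, 0), (7, 3), (7, 14), (11, 5), (11, 12), (12, 3), (12, 14), (15, 3), (15, 14)}; affine count = 11; |E(F_17)| = 12.

Discriminant check: Δ ∝ 4a³ + 27b² = 4·12³ + 27·7² = 4·1728 + 27·49 ≡ 7 (mod 17). Nonzero ⇒ E is nonsingular.
For each x ∈ F_17, compute rhs = x³ + 12·x + 7 mod 17, then count y ∈ F_17 with y² ≡ rhs.
  x = 0: rhs = 7, matching y values: none (0 points).
  x = 1: rhs = 3, matching y values: none (0 points).
  x = 2: rhs = 5, matching y values: none (0 points).
  x = 3: rhs = 2, matching y values: 6, 11 (2 points).
  x = 4: rhs = 0, matching y values: 0 (1 points).
  x = 5: rhs = 5, matching y values: none (0 points).
  x = 6: rhs = 6, matching y values: none (0 points).
  x = 7: rhs = 9, matching y values: 3, 14 (2 points).
  x = 8: rhs = 3, matching y values: none (0 points).
  x = 9: rhs = 11, matching y values: none (0 points).
  x = 10: rhs = 5, matching y values: none (0 points).
  x = 11: rhs = 8, matching y values: 5, 12 (2 points).
  x = 12: rhs = 9, matching y values: 3, 14 (2 points).
  x = 13: rhs = 14, matching y values: none (0 points).
  x = 14: rhs = 12, matching y values: none (0 points).
  x = 15: rhs = 9, matching y values: 3, 14 (2 points).
  x = 16: rhs = 11, matching y values: none (0 points).
Total affine count: 11.
Full point count |E(F_17)| = 11 + 1 = 12.
Hasse bound: |12 − (17+1)| = |-6| = 6 ≤ 2√17 ≈ 8.2462 ✓.


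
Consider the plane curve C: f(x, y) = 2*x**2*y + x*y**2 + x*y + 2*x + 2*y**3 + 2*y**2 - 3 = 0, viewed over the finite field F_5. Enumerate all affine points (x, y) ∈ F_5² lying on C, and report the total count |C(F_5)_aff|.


Affine F_5-points: {(3, 3), (3, 4), (4, 0)}; count = 3.

For each of the 25 pairs (x, y) ∈ F_5², evaluate f(x, y) mod 5. Record the zeros.
  x = 0: [0↦2, 1↦1, 2↦1, 3↦4, 4↦2]  zeros at y ∈ ∅
  x = 1: [0↦4, 1↦2, 2↦3, 3↦4, 4↦2]  zeros at y ∈ ∅
  x = 2: [0↦1, 1↦2, 2↦3, 3↦1, 4↦3]  zeros at y ∈ ∅
  x = 3: [0↦3, 1↦1, 2↦1, 3↦0, 4↦0]  zeros at y ∈ {3, 4}
  x = 4: [0↦0, 1↦4, 2↦2, 3↦1, 4↦3]  zeros at y ∈ {0}
Collecting zeros: affine points = {(3, 3), (3, 4), (4, 0)}.
Total count |C(F_5)_aff| = 3.


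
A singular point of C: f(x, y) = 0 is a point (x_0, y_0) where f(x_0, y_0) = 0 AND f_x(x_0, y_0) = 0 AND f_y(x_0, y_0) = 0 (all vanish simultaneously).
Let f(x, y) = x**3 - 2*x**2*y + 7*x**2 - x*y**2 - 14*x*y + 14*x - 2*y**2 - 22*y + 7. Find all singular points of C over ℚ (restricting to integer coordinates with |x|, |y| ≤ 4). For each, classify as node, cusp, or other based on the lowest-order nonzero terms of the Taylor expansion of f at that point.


Singular points: {(-3, -1)}; classification: cusp.

Compute partial derivatives:
  f_x = 3*x**2 - 4*x*y + 14*x - y**2 - 14*y + 14.
  f_y = -2*x**2 - 2*x*y - 14*x - 4*y - 22.
Scan x_0 ∈ {−4, ..., 4}. For each x_0, f_y(x_0, y) is a polynomial in y; find its integer roots y ∈ {−4, ..., 4}, then test f_x and f at those candidates.
  x = -4: f_y(-4, y) = 4*y + 2; no integer root y with |y| ≤ 4.
  x = -3: f_y(-3, y) = 2*y + 2; vanishes at y ∈ {-1}. (-3, -1): f_x = 0, f = 0 — SINGULAR.
  x = -2: f_y(-2, y) = -2; no integer root y with |y| ≤ 4.
  x = -1: f_y(-1, y) = -2*y - 10; no integer root y with |y| ≤ 4.
  x = 0: f_y(0, y) = -4*y - 22; no integer root y with |y| ≤ 4.
  x = 1: f_y(1, y) = -6*y - 38; no integer root y with |y| ≤ 4.
  x = 2: f_y(2, y) = -8*y - 58; no integer root y with |y| ≤ 4.
  x = 3: f_y(3, y) = -10*y - 82; no integer root y with |y| ≤ 4.
  x = 4: f_y(4, y) = -12*y - 110; no integer root y with |y| ≤ 4.
Only singular point on the grid: (-3, -1).
Classify: substitute x = -3 + u, y = -1 + v and expand: f = u**3 - 2*u**2*v - u*v**2 + v**2.
No constant or linear terms (consistent with a singular point). Quadratic part: v**2. Cubic part: u**3 - 2*u**2*v - u*v**2.
The quadratic part v**2 is a perfect square, so there is a single (double) tangent line v = 0, i.e. y = -1. Restricting the cubic part to that line (v = 0) leaves u**3 ≠ 0, so f is not divisible by v and the branch is v² ≈ -u**3 to lowest order — this is a cusp.
Classification: cusp.


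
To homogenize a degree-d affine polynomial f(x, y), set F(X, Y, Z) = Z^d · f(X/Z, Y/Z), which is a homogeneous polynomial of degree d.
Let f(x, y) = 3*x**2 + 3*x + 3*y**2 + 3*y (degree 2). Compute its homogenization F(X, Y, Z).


F(X, Y, Z) = 3*X**2 + 3*X*Z + 3*Y**2 + 3*Y*Z

deg(f) = 2.
Substitute x = X/Z, y = Y/Z into f, then multiply by Z^2.
  monomial 3·x^2·y^0 ↦ 3·X^2·Y^0·Z^0.
  monomial 3·x^1·y^0 ↦ 3·X^1·Y^0·Z^1.
  monomial 3·x^0·y^2 ↦ 3·X^0·Y^2·Z^0.
  monomial 3·x^0·y^1 ↦ 3·X^0·Y^1·Z^1.
Collecting: F(X, Y, Z) = 3*X**2 + 3*X*Z + 3*Y**2 + 3*Y*Z.


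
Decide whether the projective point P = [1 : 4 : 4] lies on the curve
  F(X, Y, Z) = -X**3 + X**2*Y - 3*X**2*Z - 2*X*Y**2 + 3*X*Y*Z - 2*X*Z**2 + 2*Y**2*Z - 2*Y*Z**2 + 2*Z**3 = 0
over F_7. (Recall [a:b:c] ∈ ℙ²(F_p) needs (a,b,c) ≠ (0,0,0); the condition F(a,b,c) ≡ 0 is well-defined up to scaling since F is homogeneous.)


F(1,4,4) ≡ 5 (mod 7); P is NOT on the curve.

Evaluate F(1, 4, 4) term-by-term (mod 7).
  -X**3 ↦ -1·1·1·1 = -1
  X**2*Y ↦ 1·1·4·1 = 4
  -3*X**2*Z ↦ -3·1·1·4 = -12
  -2*X*Y**2 ↦ -2·1·16·1 = -32
  3*X*Y*Z ↦ 3·1·4·4 = 48
  -2*X*Z**2 ↦ -2·1·1·16 = -32
  2*Y**2*Z ↦ 2·1·16·4 = 128
  -2*Y*Z**2 ↦ -2·1·4·16 = -128
  2*Z**3 ↦ 2·1·1·64 = 128
Sum: F(1, 4, 4) = (-1) + (4) + (-12) + (-32) + (48) + (-32) + (128) + (-128) + (128) = 103.
Reducing mod 7: 103 ≡ 5 (mod 7).
Since F(a, b, c) ≡ 5 ≠ 0 (mod 7), P does NOT lie on the curve.
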